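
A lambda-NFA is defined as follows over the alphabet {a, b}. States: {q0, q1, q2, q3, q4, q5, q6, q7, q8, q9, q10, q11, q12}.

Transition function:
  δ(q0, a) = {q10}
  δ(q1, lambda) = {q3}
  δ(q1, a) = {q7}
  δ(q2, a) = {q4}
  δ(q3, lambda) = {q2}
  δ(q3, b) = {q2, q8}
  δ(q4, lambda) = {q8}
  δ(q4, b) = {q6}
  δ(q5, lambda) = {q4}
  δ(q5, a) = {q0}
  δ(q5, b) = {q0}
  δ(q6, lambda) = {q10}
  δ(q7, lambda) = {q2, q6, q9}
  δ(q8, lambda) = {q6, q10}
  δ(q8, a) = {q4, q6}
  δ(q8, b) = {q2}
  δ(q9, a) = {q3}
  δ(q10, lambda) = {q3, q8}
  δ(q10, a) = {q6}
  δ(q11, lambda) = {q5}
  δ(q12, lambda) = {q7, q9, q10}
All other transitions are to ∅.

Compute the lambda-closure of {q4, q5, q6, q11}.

Start with {q4, q5, q6, q11}.
From q4 via lambda: add q8.
From q6 via lambda: add q10.
From q10 via lambda: add q3.
From q3 via lambda: add q2.
No new states can be added; the closed set is {q2, q3, q4, q5, q6, q8, q10, q11}.

{q2, q3, q4, q5, q6, q8, q10, q11}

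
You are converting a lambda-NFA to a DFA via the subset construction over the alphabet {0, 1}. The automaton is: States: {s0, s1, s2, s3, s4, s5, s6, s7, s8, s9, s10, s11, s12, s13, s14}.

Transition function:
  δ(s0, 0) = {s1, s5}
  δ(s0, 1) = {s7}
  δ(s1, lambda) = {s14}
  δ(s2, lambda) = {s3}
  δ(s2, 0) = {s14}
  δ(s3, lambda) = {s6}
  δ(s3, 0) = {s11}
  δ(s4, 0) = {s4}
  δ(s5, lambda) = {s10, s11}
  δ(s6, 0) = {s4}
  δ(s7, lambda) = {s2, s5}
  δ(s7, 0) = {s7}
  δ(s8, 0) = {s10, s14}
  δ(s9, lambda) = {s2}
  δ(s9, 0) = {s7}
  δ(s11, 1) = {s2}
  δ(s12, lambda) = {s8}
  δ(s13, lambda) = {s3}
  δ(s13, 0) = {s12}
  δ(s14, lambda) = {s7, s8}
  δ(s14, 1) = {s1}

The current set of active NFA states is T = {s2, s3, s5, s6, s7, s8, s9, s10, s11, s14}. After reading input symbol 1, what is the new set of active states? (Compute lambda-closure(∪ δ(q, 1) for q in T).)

s11 on 1 → {s2}.
s14 on 1 → {s1}.
No 1-transition from s2, s3, s5, s6, s7, s8, s9, s10.
Union after reading 1: {s1, s2}.
Now take the lambda-closure:
From s1 via lambda: add s14.
From s2 via lambda: add s3.
From s3 via lambda: add s6.
From s14 via lambda: add s7, s8.
From s7 via lambda: add s5.
From s5 via lambda: add s10, s11.
No new states can be added; the closed set is {s1, s2, s3, s5, s6, s7, s8, s10, s11, s14}.

{s1, s2, s3, s5, s6, s7, s8, s10, s11, s14}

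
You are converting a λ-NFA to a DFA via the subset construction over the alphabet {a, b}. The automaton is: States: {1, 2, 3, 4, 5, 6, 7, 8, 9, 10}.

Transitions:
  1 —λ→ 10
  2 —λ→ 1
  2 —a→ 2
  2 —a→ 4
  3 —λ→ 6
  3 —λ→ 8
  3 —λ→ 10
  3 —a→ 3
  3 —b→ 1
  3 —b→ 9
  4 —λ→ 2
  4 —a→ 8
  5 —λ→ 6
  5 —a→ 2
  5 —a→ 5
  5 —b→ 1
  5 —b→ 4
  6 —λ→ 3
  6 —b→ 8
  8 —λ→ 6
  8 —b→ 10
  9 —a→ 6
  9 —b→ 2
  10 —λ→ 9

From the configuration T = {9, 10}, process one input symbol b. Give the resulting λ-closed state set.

{1, 2, 9, 10}

9 on b → {2}.
No b-transition from 10.
Union after reading b: {2}.
Now take the λ-closure:
From 2 via λ: add 1.
From 1 via λ: add 10.
From 10 via λ: add 9.
No new states can be added; the closed set is {1, 2, 9, 10}.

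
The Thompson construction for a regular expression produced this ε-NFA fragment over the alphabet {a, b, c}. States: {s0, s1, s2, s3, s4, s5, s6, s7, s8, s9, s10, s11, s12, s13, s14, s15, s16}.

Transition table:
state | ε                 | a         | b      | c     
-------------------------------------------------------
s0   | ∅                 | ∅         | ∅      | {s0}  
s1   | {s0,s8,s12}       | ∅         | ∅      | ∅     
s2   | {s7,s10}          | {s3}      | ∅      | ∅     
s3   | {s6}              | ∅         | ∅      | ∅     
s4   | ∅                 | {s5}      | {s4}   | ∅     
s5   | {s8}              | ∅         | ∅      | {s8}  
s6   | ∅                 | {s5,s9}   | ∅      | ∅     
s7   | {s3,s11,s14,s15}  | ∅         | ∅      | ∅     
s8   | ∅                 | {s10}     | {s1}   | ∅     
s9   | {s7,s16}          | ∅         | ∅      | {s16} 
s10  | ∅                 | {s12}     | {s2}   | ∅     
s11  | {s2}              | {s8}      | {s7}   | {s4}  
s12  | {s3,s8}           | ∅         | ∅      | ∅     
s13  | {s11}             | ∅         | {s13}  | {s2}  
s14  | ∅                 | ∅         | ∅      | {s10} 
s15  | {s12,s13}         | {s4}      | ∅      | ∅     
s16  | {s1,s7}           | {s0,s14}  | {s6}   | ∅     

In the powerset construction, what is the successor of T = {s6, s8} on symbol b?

{s0, s1, s3, s6, s8, s12}

s8 on b → {s1}.
No b-transition from s6.
Union after reading b: {s1}.
Now take the ε-closure:
From s1 via ε: add s0, s8, s12.
From s12 via ε: add s3.
From s3 via ε: add s6.
No new states can be added; the closed set is {s0, s1, s3, s6, s8, s12}.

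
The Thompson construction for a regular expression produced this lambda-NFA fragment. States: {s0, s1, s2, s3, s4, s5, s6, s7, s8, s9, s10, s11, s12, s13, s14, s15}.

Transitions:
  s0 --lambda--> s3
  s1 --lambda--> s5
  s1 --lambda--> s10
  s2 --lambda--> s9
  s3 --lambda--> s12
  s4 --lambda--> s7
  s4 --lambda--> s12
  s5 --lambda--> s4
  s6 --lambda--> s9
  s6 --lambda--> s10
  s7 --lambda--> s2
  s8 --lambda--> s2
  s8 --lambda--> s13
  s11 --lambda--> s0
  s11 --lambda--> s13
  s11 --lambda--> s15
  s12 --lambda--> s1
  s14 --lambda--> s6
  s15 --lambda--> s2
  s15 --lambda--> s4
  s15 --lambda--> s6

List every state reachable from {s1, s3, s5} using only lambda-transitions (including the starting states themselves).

Start with {s1, s3, s5}.
From s1 via lambda: add s10.
From s3 via lambda: add s12.
From s5 via lambda: add s4.
From s4 via lambda: add s7.
From s7 via lambda: add s2.
From s2 via lambda: add s9.
No new states can be added; the closed set is {s1, s2, s3, s4, s5, s7, s9, s10, s12}.

{s1, s2, s3, s4, s5, s7, s9, s10, s12}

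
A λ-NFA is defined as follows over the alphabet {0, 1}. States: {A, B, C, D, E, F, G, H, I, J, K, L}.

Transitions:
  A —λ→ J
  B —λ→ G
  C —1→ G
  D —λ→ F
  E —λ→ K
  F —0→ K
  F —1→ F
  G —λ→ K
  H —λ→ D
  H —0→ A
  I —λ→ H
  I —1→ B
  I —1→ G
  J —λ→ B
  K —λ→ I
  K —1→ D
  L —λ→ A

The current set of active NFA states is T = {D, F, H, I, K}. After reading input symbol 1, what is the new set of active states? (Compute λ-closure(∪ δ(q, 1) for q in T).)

F on 1 → {F}.
I on 1 → {B, G}.
K on 1 → {D}.
No 1-transition from D, H.
Union after reading 1: {B, D, F, G}.
Now take the λ-closure:
From G via λ: add K.
From K via λ: add I.
From I via λ: add H.
No new states can be added; the closed set is {B, D, F, G, H, I, K}.

{B, D, F, G, H, I, K}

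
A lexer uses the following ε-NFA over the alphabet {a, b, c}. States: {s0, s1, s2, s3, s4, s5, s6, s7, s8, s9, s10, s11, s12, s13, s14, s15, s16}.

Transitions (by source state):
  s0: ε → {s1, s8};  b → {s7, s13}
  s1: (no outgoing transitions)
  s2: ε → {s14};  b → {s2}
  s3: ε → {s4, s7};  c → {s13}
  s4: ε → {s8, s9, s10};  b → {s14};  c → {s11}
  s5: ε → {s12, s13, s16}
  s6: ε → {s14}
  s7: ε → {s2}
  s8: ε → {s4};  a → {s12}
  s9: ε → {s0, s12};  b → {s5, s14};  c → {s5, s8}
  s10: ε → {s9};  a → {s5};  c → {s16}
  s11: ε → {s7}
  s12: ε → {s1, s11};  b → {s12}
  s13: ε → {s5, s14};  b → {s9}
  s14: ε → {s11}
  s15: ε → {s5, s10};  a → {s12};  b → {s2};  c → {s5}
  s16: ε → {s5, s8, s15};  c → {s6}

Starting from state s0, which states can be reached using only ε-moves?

{s0, s1, s2, s4, s7, s8, s9, s10, s11, s12, s14}

Start with {s0}.
From s0 via ε: add s1, s8.
From s8 via ε: add s4.
From s4 via ε: add s9, s10.
From s9 via ε: add s12.
From s12 via ε: add s11.
From s11 via ε: add s7.
From s7 via ε: add s2.
From s2 via ε: add s14.
No new states can be added; the closed set is {s0, s1, s2, s4, s7, s8, s9, s10, s11, s12, s14}.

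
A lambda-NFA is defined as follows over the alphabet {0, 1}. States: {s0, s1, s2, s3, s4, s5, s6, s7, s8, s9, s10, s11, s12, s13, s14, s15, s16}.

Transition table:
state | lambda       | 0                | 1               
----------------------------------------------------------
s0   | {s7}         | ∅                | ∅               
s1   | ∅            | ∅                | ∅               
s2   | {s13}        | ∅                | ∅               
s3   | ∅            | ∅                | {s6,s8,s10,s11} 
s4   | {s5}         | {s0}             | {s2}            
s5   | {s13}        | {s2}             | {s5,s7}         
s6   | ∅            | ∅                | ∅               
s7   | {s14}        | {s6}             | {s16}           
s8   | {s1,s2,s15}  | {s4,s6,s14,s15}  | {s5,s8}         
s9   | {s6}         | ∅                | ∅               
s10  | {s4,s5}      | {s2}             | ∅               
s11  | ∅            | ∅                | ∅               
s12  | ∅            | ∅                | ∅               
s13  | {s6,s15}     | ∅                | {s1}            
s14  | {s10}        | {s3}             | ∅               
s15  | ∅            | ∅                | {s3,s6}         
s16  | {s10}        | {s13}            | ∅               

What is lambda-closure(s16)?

{s4, s5, s6, s10, s13, s15, s16}

Start with {s16}.
From s16 via lambda: add s10.
From s10 via lambda: add s4, s5.
From s5 via lambda: add s13.
From s13 via lambda: add s6, s15.
No new states can be added; the closed set is {s4, s5, s6, s10, s13, s15, s16}.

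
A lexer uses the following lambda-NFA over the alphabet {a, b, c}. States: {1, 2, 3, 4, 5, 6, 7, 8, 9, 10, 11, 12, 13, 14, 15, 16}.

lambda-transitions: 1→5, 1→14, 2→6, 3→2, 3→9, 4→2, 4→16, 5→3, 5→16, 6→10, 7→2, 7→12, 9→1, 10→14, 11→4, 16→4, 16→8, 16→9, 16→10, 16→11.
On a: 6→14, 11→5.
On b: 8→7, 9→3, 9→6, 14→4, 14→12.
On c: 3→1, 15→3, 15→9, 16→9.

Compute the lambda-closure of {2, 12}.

Start with {2, 12}.
From 2 via lambda: add 6.
From 6 via lambda: add 10.
From 10 via lambda: add 14.
No new states can be added; the closed set is {2, 6, 10, 12, 14}.

{2, 6, 10, 12, 14}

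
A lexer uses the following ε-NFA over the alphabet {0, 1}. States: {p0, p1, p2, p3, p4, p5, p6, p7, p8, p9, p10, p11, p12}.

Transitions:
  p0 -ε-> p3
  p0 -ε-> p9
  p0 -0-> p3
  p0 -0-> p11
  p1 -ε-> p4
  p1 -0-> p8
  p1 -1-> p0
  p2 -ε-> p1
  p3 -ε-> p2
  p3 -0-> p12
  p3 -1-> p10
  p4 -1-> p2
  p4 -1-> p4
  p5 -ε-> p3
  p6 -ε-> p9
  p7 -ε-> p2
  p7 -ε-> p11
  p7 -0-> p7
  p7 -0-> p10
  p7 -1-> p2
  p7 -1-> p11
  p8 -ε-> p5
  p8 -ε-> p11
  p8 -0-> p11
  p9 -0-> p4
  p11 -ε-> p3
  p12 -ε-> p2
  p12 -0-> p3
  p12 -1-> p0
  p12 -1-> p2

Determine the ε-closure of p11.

{p1, p2, p3, p4, p11}

Start with {p11}.
From p11 via ε: add p3.
From p3 via ε: add p2.
From p2 via ε: add p1.
From p1 via ε: add p4.
No new states can be added; the closed set is {p1, p2, p3, p4, p11}.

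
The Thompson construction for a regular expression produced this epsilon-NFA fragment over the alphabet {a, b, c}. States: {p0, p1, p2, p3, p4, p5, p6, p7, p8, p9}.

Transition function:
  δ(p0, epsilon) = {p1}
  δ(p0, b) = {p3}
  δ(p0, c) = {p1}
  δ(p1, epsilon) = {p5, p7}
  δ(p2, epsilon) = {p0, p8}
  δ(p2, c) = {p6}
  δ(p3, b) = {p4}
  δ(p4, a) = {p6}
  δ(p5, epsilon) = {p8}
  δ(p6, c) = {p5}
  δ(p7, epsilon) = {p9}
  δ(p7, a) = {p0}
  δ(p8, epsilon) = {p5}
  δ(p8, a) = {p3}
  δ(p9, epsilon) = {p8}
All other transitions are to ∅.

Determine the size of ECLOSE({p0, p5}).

6

Start with {p0, p5}.
From p0 via epsilon: add p1.
From p5 via epsilon: add p8.
From p1 via epsilon: add p7.
From p7 via epsilon: add p9.
epsilon-closure = {p0, p1, p5, p7, p8, p9}, which has 6 states.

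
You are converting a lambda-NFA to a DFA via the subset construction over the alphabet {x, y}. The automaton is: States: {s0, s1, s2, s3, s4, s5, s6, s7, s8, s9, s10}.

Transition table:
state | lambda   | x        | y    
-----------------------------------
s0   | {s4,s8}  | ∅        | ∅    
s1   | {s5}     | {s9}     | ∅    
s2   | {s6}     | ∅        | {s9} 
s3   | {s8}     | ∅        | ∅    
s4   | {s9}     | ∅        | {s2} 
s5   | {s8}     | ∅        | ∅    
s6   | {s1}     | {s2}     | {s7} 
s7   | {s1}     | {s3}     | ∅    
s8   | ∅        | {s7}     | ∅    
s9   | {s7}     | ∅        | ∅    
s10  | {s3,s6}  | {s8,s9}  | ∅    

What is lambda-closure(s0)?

Start with {s0}.
From s0 via lambda: add s4, s8.
From s4 via lambda: add s9.
From s9 via lambda: add s7.
From s7 via lambda: add s1.
From s1 via lambda: add s5.
No new states can be added; the closed set is {s0, s1, s4, s5, s7, s8, s9}.

{s0, s1, s4, s5, s7, s8, s9}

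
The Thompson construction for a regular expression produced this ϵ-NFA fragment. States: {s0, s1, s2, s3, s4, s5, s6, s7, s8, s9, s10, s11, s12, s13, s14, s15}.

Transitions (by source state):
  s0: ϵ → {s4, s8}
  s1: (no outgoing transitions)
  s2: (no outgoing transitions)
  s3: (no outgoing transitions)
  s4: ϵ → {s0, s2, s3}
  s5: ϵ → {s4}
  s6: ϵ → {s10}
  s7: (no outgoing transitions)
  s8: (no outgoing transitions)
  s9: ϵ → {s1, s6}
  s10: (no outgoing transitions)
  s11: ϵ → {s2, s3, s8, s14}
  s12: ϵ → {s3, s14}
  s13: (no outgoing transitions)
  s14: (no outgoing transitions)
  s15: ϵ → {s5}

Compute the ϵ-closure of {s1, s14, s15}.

Start with {s1, s14, s15}.
From s15 via ϵ: add s5.
From s5 via ϵ: add s4.
From s4 via ϵ: add s0, s2, s3.
From s0 via ϵ: add s8.
No new states can be added; the closed set is {s0, s1, s2, s3, s4, s5, s8, s14, s15}.

{s0, s1, s2, s3, s4, s5, s8, s14, s15}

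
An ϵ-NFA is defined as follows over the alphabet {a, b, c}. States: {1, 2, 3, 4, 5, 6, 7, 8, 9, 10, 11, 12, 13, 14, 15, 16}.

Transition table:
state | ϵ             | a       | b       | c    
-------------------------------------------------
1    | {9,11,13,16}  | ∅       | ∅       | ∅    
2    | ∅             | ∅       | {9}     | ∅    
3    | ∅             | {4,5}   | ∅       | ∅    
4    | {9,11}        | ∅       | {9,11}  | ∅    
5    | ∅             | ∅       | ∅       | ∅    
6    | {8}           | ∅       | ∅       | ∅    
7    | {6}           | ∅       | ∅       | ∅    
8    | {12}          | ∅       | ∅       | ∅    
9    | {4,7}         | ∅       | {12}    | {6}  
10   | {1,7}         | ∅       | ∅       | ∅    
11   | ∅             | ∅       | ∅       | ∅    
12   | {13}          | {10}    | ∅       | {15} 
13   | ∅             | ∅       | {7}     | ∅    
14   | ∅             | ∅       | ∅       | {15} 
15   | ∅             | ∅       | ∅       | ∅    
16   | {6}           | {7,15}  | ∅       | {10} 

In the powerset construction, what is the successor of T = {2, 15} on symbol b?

{4, 6, 7, 8, 9, 11, 12, 13}

2 on b → {9}.
No b-transition from 15.
Union after reading b: {9}.
Now take the ϵ-closure:
From 9 via ϵ: add 4, 7.
From 4 via ϵ: add 11.
From 7 via ϵ: add 6.
From 6 via ϵ: add 8.
From 8 via ϵ: add 12.
From 12 via ϵ: add 13.
No new states can be added; the closed set is {4, 6, 7, 8, 9, 11, 12, 13}.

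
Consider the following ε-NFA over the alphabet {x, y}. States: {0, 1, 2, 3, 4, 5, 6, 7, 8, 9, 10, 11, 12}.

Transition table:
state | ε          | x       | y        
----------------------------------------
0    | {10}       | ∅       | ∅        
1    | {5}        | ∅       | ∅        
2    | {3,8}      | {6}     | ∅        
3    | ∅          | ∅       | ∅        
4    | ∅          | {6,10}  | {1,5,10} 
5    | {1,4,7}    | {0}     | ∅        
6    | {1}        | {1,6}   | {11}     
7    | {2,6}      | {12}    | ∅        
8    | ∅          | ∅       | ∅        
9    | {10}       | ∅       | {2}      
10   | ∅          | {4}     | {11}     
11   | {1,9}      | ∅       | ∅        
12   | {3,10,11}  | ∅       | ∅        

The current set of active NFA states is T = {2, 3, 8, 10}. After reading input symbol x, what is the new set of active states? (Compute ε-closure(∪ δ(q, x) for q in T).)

2 on x → {6}.
10 on x → {4}.
No x-transition from 3, 8.
Union after reading x: {4, 6}.
Now take the ε-closure:
From 6 via ε: add 1.
From 1 via ε: add 5.
From 5 via ε: add 7.
From 7 via ε: add 2.
From 2 via ε: add 3, 8.
No new states can be added; the closed set is {1, 2, 3, 4, 5, 6, 7, 8}.

{1, 2, 3, 4, 5, 6, 7, 8}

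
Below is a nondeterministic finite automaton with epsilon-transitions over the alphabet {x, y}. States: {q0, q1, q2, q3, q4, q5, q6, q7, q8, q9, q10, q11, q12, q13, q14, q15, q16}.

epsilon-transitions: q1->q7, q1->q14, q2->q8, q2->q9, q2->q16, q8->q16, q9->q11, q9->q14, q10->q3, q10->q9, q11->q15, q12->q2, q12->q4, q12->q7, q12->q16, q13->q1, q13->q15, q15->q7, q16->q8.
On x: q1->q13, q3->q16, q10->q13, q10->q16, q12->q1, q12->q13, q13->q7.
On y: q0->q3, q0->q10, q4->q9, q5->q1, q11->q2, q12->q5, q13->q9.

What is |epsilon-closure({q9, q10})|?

Start with {q9, q10}.
From q9 via epsilon: add q11, q14.
From q10 via epsilon: add q3.
From q11 via epsilon: add q15.
From q15 via epsilon: add q7.
epsilon-closure = {q3, q7, q9, q10, q11, q14, q15}, which has 7 states.

7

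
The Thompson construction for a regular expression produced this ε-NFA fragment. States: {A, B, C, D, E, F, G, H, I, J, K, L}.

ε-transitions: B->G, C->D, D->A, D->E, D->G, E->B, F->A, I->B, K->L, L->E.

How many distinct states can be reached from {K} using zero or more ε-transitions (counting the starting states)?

Start with {K}.
From K via ε: add L.
From L via ε: add E.
From E via ε: add B.
From B via ε: add G.
ε-closure = {B, E, G, K, L}, which has 5 states.

5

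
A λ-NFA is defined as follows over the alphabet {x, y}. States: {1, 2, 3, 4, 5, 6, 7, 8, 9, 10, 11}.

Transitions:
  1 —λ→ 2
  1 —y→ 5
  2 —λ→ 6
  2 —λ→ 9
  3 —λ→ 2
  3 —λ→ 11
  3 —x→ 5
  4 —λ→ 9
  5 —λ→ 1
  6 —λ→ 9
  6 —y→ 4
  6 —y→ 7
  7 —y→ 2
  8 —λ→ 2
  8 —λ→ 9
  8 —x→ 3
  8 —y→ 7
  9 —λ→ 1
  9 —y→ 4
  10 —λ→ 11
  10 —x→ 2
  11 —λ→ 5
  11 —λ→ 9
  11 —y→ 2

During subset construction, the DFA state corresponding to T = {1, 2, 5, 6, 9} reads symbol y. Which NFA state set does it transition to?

{1, 2, 4, 5, 6, 7, 9}

1 on y → {5}.
6 on y → {4, 7}.
9 on y → {4}.
No y-transition from 2, 5.
Union after reading y: {4, 5, 7}.
Now take the λ-closure:
From 4 via λ: add 9.
From 5 via λ: add 1.
From 1 via λ: add 2.
From 2 via λ: add 6.
No new states can be added; the closed set is {1, 2, 4, 5, 6, 7, 9}.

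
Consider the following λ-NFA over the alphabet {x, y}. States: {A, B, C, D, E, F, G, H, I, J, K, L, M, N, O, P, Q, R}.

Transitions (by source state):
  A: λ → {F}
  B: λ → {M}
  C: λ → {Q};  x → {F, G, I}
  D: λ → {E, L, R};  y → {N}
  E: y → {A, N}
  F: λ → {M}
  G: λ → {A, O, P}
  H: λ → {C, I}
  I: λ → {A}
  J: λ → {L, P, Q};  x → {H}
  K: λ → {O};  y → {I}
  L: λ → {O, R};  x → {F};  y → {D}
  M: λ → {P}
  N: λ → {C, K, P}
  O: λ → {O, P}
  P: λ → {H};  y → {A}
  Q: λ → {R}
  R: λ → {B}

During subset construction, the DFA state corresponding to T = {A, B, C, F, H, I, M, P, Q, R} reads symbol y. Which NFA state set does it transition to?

P on y → {A}.
No y-transition from A, B, C, F, H, I, M, Q, R.
Union after reading y: {A}.
Now take the λ-closure:
From A via λ: add F.
From F via λ: add M.
From M via λ: add P.
From P via λ: add H.
From H via λ: add C, I.
From C via λ: add Q.
From Q via λ: add R.
From R via λ: add B.
No new states can be added; the closed set is {A, B, C, F, H, I, M, P, Q, R}.

{A, B, C, F, H, I, M, P, Q, R}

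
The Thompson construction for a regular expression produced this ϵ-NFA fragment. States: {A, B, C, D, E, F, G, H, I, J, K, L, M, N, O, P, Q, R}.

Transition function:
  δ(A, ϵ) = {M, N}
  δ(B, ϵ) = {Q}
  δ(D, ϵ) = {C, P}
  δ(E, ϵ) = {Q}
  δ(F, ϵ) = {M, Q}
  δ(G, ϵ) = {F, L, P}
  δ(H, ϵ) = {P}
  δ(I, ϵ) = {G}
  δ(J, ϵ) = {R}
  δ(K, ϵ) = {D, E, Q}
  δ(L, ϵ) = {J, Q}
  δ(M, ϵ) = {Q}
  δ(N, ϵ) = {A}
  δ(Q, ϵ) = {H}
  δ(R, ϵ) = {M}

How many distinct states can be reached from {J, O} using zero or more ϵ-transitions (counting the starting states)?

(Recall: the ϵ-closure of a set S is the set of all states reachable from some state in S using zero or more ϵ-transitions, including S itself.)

Start with {J, O}.
From J via ϵ: add R.
From R via ϵ: add M.
From M via ϵ: add Q.
From Q via ϵ: add H.
From H via ϵ: add P.
ϵ-closure = {H, J, M, O, P, Q, R}, which has 7 states.

7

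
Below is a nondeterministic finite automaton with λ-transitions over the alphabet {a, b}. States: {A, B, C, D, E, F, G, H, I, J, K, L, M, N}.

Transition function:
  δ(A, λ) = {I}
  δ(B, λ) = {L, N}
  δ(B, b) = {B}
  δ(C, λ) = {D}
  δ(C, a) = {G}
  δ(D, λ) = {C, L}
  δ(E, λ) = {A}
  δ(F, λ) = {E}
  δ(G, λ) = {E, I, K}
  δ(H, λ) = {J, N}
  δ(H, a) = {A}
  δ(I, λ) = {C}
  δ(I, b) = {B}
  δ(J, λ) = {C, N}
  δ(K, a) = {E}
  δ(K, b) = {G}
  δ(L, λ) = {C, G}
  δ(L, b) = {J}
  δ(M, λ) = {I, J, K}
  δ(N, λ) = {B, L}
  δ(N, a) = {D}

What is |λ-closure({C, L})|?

Start with {C, L}.
From C via λ: add D.
From L via λ: add G.
From G via λ: add E, I, K.
From E via λ: add A.
λ-closure = {A, C, D, E, G, I, K, L}, which has 8 states.

8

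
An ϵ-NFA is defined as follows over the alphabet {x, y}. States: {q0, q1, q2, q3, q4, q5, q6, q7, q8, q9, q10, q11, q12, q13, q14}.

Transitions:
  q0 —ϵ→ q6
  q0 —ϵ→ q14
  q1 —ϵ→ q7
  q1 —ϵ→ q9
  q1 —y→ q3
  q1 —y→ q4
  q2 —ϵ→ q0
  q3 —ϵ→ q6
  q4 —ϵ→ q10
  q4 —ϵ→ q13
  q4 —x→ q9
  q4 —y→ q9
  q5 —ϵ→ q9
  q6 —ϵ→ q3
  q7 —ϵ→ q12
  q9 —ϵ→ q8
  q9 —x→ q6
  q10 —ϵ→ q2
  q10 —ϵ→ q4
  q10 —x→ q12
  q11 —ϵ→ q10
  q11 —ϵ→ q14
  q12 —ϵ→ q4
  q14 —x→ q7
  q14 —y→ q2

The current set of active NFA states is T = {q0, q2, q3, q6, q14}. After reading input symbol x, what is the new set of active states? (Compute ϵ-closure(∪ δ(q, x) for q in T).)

q14 on x → {q7}.
No x-transition from q0, q2, q3, q6.
Union after reading x: {q7}.
Now take the ϵ-closure:
From q7 via ϵ: add q12.
From q12 via ϵ: add q4.
From q4 via ϵ: add q10, q13.
From q10 via ϵ: add q2.
From q2 via ϵ: add q0.
From q0 via ϵ: add q6, q14.
From q6 via ϵ: add q3.
No new states can be added; the closed set is {q0, q2, q3, q4, q6, q7, q10, q12, q13, q14}.

{q0, q2, q3, q4, q6, q7, q10, q12, q13, q14}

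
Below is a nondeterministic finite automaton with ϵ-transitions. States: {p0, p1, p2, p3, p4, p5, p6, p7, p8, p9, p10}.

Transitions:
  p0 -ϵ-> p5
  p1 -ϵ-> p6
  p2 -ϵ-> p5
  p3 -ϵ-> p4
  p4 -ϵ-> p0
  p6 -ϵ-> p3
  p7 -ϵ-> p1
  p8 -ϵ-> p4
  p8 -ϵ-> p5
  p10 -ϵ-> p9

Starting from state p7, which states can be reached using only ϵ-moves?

{p0, p1, p3, p4, p5, p6, p7}

Start with {p7}.
From p7 via ϵ: add p1.
From p1 via ϵ: add p6.
From p6 via ϵ: add p3.
From p3 via ϵ: add p4.
From p4 via ϵ: add p0.
From p0 via ϵ: add p5.
No new states can be added; the closed set is {p0, p1, p3, p4, p5, p6, p7}.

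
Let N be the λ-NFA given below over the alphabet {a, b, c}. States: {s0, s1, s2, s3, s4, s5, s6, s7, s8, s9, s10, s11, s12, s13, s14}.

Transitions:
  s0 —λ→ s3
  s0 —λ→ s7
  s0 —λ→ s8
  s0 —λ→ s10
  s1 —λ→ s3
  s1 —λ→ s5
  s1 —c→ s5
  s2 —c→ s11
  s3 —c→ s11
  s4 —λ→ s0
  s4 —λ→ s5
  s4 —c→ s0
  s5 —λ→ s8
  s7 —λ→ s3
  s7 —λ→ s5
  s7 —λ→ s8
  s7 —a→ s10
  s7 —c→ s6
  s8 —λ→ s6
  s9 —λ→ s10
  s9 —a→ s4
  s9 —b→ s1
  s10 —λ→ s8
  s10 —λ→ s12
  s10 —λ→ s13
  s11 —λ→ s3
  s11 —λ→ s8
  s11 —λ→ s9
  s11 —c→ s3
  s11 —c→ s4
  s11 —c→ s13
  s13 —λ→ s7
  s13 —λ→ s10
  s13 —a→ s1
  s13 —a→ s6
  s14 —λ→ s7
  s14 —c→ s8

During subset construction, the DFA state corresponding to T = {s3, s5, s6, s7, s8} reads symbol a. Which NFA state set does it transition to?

s7 on a → {s10}.
No a-transition from s3, s5, s6, s8.
Union after reading a: {s10}.
Now take the λ-closure:
From s10 via λ: add s8, s12, s13.
From s8 via λ: add s6.
From s13 via λ: add s7.
From s7 via λ: add s3, s5.
No new states can be added; the closed set is {s3, s5, s6, s7, s8, s10, s12, s13}.

{s3, s5, s6, s7, s8, s10, s12, s13}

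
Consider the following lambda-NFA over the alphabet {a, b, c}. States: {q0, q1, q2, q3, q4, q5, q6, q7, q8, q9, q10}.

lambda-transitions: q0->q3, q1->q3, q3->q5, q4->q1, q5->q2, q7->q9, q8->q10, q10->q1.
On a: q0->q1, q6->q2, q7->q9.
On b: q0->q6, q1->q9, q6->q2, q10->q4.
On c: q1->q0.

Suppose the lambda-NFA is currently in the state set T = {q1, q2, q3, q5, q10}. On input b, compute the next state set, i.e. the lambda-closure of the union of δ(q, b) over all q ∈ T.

q1 on b → {q9}.
q10 on b → {q4}.
No b-transition from q2, q3, q5.
Union after reading b: {q4, q9}.
Now take the lambda-closure:
From q4 via lambda: add q1.
From q1 via lambda: add q3.
From q3 via lambda: add q5.
From q5 via lambda: add q2.
No new states can be added; the closed set is {q1, q2, q3, q4, q5, q9}.

{q1, q2, q3, q4, q5, q9}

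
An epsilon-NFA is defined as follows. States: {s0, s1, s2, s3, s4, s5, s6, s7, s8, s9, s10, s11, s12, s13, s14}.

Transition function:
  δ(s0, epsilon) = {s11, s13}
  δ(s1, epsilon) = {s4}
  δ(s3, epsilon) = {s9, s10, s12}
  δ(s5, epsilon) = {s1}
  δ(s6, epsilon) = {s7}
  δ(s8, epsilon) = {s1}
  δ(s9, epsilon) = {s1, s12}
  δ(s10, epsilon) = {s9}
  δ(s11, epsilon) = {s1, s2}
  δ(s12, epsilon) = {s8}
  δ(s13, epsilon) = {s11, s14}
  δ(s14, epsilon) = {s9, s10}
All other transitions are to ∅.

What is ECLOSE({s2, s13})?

Start with {s2, s13}.
From s13 via epsilon: add s11, s14.
From s11 via epsilon: add s1.
From s14 via epsilon: add s9, s10.
From s1 via epsilon: add s4.
From s9 via epsilon: add s12.
From s12 via epsilon: add s8.
No new states can be added; the closed set is {s1, s2, s4, s8, s9, s10, s11, s12, s13, s14}.

{s1, s2, s4, s8, s9, s10, s11, s12, s13, s14}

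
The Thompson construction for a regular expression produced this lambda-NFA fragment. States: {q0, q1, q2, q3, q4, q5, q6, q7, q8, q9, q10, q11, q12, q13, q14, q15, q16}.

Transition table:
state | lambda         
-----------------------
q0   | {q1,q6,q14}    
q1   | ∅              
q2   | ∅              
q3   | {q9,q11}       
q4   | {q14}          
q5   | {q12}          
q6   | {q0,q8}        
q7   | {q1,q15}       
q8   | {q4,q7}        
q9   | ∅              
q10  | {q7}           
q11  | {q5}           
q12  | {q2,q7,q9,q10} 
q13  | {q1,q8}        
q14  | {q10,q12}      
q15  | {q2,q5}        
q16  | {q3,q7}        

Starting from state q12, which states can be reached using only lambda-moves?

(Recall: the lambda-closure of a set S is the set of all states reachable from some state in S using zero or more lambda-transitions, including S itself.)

Start with {q12}.
From q12 via lambda: add q2, q7, q9, q10.
From q7 via lambda: add q1, q15.
From q15 via lambda: add q5.
No new states can be added; the closed set is {q1, q2, q5, q7, q9, q10, q12, q15}.

{q1, q2, q5, q7, q9, q10, q12, q15}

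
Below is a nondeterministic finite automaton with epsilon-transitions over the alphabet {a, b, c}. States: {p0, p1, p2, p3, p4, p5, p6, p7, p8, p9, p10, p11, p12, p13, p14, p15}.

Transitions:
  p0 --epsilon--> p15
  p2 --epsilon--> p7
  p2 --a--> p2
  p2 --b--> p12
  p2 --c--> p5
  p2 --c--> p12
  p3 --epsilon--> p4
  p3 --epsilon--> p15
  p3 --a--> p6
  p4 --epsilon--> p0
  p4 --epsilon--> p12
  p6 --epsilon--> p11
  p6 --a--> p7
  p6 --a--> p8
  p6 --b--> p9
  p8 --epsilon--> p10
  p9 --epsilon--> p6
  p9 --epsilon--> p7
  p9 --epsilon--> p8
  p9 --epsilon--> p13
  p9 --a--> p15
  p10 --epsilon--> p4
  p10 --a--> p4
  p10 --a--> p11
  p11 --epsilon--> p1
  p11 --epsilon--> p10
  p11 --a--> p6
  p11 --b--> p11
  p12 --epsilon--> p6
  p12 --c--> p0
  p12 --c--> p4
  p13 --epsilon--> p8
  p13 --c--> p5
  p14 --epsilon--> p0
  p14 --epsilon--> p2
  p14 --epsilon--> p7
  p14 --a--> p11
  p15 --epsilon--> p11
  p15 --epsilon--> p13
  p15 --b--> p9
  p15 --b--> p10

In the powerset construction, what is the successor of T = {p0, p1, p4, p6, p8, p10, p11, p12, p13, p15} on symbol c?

p12 on c → {p0, p4}.
p13 on c → {p5}.
No c-transition from p0, p1, p4, p6, p8, p10, p11, p15.
Union after reading c: {p0, p4, p5}.
Now take the epsilon-closure:
From p0 via epsilon: add p15.
From p4 via epsilon: add p12.
From p12 via epsilon: add p6.
From p15 via epsilon: add p11, p13.
From p11 via epsilon: add p1, p10.
From p13 via epsilon: add p8.
No new states can be added; the closed set is {p0, p1, p4, p5, p6, p8, p10, p11, p12, p13, p15}.

{p0, p1, p4, p5, p6, p8, p10, p11, p12, p13, p15}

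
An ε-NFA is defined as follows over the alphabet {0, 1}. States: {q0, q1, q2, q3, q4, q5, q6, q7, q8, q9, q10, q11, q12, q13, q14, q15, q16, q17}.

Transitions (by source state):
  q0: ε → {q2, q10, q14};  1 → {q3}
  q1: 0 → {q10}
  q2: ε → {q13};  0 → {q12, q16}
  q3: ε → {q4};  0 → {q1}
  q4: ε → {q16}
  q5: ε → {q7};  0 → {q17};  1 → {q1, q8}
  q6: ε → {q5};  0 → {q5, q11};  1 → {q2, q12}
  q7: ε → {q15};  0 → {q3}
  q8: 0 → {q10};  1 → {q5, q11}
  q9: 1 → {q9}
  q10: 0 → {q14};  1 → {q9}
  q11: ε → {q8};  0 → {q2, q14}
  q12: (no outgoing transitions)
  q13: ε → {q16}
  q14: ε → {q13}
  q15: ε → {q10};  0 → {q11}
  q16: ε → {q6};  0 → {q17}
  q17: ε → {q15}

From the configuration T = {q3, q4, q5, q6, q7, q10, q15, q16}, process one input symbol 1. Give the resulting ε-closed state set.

q5 on 1 → {q1, q8}.
q6 on 1 → {q2, q12}.
q10 on 1 → {q9}.
No 1-transition from q3, q4, q7, q15, q16.
Union after reading 1: {q1, q2, q8, q9, q12}.
Now take the ε-closure:
From q2 via ε: add q13.
From q13 via ε: add q16.
From q16 via ε: add q6.
From q6 via ε: add q5.
From q5 via ε: add q7.
From q7 via ε: add q15.
From q15 via ε: add q10.
No new states can be added; the closed set is {q1, q2, q5, q6, q7, q8, q9, q10, q12, q13, q15, q16}.

{q1, q2, q5, q6, q7, q8, q9, q10, q12, q13, q15, q16}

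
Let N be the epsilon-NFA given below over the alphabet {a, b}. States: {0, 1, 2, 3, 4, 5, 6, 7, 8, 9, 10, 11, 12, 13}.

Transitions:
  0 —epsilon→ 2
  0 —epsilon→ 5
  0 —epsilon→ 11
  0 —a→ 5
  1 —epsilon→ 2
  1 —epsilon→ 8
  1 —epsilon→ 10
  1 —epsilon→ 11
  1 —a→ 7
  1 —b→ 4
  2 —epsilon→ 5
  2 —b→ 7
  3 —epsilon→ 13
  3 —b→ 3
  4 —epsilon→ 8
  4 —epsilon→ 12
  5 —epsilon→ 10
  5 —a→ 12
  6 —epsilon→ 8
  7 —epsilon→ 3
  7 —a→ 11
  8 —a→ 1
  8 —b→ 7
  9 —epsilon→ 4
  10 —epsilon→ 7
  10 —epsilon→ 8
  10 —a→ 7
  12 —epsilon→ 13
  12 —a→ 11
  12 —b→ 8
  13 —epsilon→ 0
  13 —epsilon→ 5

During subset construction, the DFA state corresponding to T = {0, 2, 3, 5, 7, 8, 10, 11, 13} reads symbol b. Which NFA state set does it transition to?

{0, 2, 3, 5, 7, 8, 10, 11, 13}

2 on b → {7}.
3 on b → {3}.
8 on b → {7}.
No b-transition from 0, 5, 7, 10, 11, 13.
Union after reading b: {3, 7}.
Now take the epsilon-closure:
From 3 via epsilon: add 13.
From 13 via epsilon: add 0, 5.
From 0 via epsilon: add 2, 11.
From 5 via epsilon: add 10.
From 10 via epsilon: add 8.
No new states can be added; the closed set is {0, 2, 3, 5, 7, 8, 10, 11, 13}.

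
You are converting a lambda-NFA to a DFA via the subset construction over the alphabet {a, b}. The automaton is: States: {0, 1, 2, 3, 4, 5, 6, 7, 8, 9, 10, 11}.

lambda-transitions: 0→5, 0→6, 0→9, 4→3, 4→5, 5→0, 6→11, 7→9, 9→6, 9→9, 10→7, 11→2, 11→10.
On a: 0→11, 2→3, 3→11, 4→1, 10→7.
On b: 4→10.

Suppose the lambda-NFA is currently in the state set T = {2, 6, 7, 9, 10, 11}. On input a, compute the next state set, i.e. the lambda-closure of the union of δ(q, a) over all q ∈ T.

{2, 3, 6, 7, 9, 10, 11}

2 on a → {3}.
10 on a → {7}.
No a-transition from 6, 7, 9, 11.
Union after reading a: {3, 7}.
Now take the lambda-closure:
From 7 via lambda: add 9.
From 9 via lambda: add 6.
From 6 via lambda: add 11.
From 11 via lambda: add 2, 10.
No new states can be added; the closed set is {2, 3, 6, 7, 9, 10, 11}.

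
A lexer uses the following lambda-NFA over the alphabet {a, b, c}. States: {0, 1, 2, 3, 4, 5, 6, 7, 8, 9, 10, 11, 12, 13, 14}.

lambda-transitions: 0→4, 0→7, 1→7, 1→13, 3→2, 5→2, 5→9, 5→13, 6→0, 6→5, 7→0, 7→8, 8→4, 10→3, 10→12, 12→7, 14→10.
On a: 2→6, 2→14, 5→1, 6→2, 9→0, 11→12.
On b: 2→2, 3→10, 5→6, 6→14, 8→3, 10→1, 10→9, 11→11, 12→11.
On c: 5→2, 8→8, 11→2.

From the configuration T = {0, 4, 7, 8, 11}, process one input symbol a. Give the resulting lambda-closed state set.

11 on a → {12}.
No a-transition from 0, 4, 7, 8.
Union after reading a: {12}.
Now take the lambda-closure:
From 12 via lambda: add 7.
From 7 via lambda: add 0, 8.
From 0 via lambda: add 4.
No new states can be added; the closed set is {0, 4, 7, 8, 12}.

{0, 4, 7, 8, 12}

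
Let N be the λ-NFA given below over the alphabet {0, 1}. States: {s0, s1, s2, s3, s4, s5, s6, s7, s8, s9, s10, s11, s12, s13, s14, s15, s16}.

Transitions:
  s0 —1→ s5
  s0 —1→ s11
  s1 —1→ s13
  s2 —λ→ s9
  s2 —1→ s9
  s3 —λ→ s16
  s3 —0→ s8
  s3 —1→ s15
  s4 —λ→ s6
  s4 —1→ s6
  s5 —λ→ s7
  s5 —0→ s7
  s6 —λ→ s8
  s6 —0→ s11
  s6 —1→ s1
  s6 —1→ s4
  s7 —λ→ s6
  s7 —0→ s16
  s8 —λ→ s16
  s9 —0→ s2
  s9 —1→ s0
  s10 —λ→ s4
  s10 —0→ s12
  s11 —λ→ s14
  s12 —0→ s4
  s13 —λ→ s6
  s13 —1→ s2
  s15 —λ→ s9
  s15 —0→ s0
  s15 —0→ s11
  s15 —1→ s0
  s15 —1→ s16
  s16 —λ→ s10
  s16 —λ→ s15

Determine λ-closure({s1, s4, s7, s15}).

{s1, s4, s6, s7, s8, s9, s10, s15, s16}

Start with {s1, s4, s7, s15}.
From s4 via λ: add s6.
From s15 via λ: add s9.
From s6 via λ: add s8.
From s8 via λ: add s16.
From s16 via λ: add s10.
No new states can be added; the closed set is {s1, s4, s6, s7, s8, s9, s10, s15, s16}.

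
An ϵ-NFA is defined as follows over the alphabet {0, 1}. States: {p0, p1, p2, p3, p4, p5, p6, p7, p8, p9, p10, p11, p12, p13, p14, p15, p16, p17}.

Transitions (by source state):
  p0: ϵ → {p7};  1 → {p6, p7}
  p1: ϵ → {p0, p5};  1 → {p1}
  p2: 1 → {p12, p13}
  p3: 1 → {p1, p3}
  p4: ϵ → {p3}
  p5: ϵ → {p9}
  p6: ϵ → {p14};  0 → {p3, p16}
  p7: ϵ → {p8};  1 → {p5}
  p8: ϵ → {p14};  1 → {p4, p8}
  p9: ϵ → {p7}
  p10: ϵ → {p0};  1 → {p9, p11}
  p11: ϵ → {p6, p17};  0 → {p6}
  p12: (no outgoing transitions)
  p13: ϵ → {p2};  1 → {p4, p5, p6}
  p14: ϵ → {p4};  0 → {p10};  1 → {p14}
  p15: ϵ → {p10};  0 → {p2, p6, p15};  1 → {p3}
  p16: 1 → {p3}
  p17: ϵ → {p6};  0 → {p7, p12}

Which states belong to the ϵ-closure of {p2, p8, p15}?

Start with {p2, p8, p15}.
From p8 via ϵ: add p14.
From p15 via ϵ: add p10.
From p10 via ϵ: add p0.
From p14 via ϵ: add p4.
From p0 via ϵ: add p7.
From p4 via ϵ: add p3.
No new states can be added; the closed set is {p0, p2, p3, p4, p7, p8, p10, p14, p15}.

{p0, p2, p3, p4, p7, p8, p10, p14, p15}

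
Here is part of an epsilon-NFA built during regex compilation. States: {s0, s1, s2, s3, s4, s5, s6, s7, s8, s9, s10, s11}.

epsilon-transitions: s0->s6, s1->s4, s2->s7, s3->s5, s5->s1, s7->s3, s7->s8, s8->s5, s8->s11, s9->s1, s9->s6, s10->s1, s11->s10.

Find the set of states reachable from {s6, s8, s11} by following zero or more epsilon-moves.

Start with {s6, s8, s11}.
From s8 via epsilon: add s5.
From s11 via epsilon: add s10.
From s5 via epsilon: add s1.
From s1 via epsilon: add s4.
No new states can be added; the closed set is {s1, s4, s5, s6, s8, s10, s11}.

{s1, s4, s5, s6, s8, s10, s11}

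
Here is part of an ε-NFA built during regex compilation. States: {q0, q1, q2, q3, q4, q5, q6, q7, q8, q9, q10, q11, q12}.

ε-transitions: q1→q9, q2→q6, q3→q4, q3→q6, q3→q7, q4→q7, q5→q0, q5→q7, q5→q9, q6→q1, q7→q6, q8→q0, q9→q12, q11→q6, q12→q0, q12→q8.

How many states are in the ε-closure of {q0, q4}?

8

Start with {q0, q4}.
From q4 via ε: add q7.
From q7 via ε: add q6.
From q6 via ε: add q1.
From q1 via ε: add q9.
From q9 via ε: add q12.
From q12 via ε: add q8.
ε-closure = {q0, q1, q4, q6, q7, q8, q9, q12}, which has 8 states.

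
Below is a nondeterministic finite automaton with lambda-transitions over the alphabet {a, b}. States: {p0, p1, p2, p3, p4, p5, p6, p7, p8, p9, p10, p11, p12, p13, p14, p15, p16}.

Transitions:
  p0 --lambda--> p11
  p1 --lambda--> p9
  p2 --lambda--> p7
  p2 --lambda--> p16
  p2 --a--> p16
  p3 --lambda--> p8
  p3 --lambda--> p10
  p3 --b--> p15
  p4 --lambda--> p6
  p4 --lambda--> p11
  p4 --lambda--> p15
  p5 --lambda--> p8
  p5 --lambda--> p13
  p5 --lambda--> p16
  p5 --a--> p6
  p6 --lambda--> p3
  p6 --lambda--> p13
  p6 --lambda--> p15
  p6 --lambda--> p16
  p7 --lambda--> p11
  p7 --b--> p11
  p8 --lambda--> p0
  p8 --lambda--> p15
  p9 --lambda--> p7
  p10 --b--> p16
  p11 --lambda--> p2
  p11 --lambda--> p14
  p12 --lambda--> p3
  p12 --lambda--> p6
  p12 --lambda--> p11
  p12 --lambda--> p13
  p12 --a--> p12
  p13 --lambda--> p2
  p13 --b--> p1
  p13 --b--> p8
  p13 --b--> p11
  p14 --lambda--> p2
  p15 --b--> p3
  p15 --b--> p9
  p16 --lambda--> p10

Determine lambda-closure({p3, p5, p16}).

{p0, p2, p3, p5, p7, p8, p10, p11, p13, p14, p15, p16}

Start with {p3, p5, p16}.
From p3 via lambda: add p8, p10.
From p5 via lambda: add p13.
From p8 via lambda: add p0, p15.
From p13 via lambda: add p2.
From p0 via lambda: add p11.
From p2 via lambda: add p7.
From p11 via lambda: add p14.
No new states can be added; the closed set is {p0, p2, p3, p5, p7, p8, p10, p11, p13, p14, p15, p16}.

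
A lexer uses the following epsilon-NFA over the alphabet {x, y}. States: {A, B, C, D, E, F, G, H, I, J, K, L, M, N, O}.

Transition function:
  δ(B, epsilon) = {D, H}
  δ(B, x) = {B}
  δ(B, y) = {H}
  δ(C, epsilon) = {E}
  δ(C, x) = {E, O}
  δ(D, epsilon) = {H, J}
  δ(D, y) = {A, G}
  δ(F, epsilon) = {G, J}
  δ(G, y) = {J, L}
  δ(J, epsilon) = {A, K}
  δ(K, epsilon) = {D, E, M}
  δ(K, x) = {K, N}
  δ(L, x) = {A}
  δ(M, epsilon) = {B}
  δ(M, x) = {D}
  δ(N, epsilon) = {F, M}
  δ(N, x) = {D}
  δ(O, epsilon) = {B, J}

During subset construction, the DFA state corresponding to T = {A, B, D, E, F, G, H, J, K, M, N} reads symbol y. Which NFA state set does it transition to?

B on y → {H}.
D on y → {A, G}.
G on y → {J, L}.
No y-transition from A, E, F, H, J, K, M, N.
Union after reading y: {A, G, H, J, L}.
Now take the epsilon-closure:
From J via epsilon: add K.
From K via epsilon: add D, E, M.
From M via epsilon: add B.
No new states can be added; the closed set is {A, B, D, E, G, H, J, K, L, M}.

{A, B, D, E, G, H, J, K, L, M}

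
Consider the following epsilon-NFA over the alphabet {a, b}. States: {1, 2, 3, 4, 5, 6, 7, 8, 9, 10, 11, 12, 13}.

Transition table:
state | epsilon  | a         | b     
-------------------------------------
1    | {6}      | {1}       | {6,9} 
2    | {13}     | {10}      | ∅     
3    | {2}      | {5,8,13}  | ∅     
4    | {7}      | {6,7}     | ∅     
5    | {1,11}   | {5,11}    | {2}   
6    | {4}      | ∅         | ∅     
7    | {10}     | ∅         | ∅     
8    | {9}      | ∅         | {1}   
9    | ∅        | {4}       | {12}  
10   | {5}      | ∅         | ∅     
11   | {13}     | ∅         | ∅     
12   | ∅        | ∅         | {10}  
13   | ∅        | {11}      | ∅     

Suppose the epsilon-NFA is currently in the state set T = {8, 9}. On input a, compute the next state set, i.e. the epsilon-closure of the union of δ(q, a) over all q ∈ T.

9 on a → {4}.
No a-transition from 8.
Union after reading a: {4}.
Now take the epsilon-closure:
From 4 via epsilon: add 7.
From 7 via epsilon: add 10.
From 10 via epsilon: add 5.
From 5 via epsilon: add 1, 11.
From 1 via epsilon: add 6.
From 11 via epsilon: add 13.
No new states can be added; the closed set is {1, 4, 5, 6, 7, 10, 11, 13}.

{1, 4, 5, 6, 7, 10, 11, 13}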